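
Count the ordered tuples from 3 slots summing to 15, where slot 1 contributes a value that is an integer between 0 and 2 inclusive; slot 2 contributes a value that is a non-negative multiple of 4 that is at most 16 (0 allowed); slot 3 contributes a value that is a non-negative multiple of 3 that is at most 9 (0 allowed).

3

The generating function for the choices is (1 + t + t^2)·(1 + t^4 + t^8 + t^12 + t^16)·(1 + t^3 + t^6 + t^9); the count is [t^15].
(1 + t + t^2) has coefficients 1,1,1 for degrees 0…2.
(1 + t^4 + t^8 + t^12 + t^16) has coefficients 1,0,0,0,1,0,0,0,1,0,0,0,1,0,0,0 for degrees 0…15.
Finally multiplying by (1 + t^3 + t^6 + t^9), the product of all factors after the first has coefficients 1,0,0,1,1,0,1,1,1,1,1,1,1,1,1,1 for degrees 0…15.
[t^15] = 1·1 + 1·1 + 1·1 = 3.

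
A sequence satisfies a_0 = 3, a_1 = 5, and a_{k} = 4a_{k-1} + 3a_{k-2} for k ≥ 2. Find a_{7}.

61235

The ordinary generating function has denominator 1 - 4x - 3x^2.
Iterating the recurrence: a_0,…,a_{7} = 3, 5, 29, 131, 611, 2837, 13181, 61235.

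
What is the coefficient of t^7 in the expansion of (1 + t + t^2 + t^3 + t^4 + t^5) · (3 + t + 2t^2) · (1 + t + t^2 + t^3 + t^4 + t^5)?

(1 + t + t^2 + t^3 + t^4 + t^5) has coefficients 1,1,1,1,1,1 for degrees 0…5.
(3 + t + 2t^2) has coefficients 3,1,2,0,0,0,0,0 for degrees 0…7.
Finally multiplying by (1 + t + t^2 + t^3 + t^4 + t^5), the product of all factors after the first has coefficients 3,4,6,6,6,6,3,2 for degrees 0…7.
[t^7] = 1·2 + 1·3 + 1·6 + 1·6 + 1·6 + 1·6 = 29.

29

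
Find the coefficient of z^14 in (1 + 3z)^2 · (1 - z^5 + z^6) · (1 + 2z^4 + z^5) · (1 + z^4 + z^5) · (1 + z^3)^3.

81

(1 + 3z)^2 has coefficients 1,6,9 for degrees 0…2.
(1 - z^5 + z^6) has coefficients 1,0,0,0,0,-1,1,0,0,0,0,0,0,0,0 for degrees 0…14.
Multiplying by (1 + 2z^4 + z^5) gives running coefficients 1,0,0,0,2,0,1,0,0,-2,1,1,0,0,0 for degrees 0…14.
Multiplying by (1 + z^4 + z^5) gives running coefficients 1,0,0,0,3,1,1,0,2,0,2,2,0,-2,-1 for degrees 0…14.
Finally multiplying by (1 + z^3)^3, the product of all factors after the first has coefficients 1,0,0,3,3,1,4,9,5,4,11,11,3,7,12 for degrees 0…14.
[z^14] = 1·12 + 6·7 + 9·3 = 81.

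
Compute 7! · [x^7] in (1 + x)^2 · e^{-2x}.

The EGF product rule gives c_7 = Σ_{k_1+k_2=7} C(7; k_1,k_2) · ∏ g_i(k_i), where (1+x)^2 gives the falling factorial (2)_k; e^{-2x} gives (-2)^k.
g_1(k) for k = 0…7: 1, 2, 2, 0, 0, 0, 0, 0.
g_2(k) for k = 0…7: 1, -2, 4, -8, 16, -32, 64, -128.
c_7 = Σ_k C(7,k)·g_1(k)·g_2(7−k) = 1·1·(-128) + 7·2·64 + 21·2·(-32) = −128 + 896 − 1344 = -576.

-576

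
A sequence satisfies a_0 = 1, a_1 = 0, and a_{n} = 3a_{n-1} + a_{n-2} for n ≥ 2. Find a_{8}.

1189

The ordinary generating function has denominator 1 - 3q - q^2.
Iterating the recurrence: a_0,…,a_{8} = 1, 0, 1, 3, 10, 33, 109, 360, 1189.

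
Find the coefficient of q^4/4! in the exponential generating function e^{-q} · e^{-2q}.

81

The EGF product rule gives c_4 = Σ_{k_1+k_2=4} C(4; k_1,k_2) · ∏ g_i(k_i), where e^{-q} gives (-1)^k; e^{-2q} gives (-2)^k.
g_1(k) for k = 0…4: 1, -1, 1, -1, 1.
g_2(k) for k = 0…4: 1, -2, 4, -8, 16.
c_4 = Σ_k C(4,k)·g_1(k)·g_2(4−k) = 1·1·16 + 4·(-1)·(-8) + 6·1·4 + 4·(-1)·(-2) + 1·1·1 = 16 + 32 + 24 + 8 + 1 = 81.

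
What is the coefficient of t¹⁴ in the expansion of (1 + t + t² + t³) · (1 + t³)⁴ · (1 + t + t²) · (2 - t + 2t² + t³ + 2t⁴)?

88

(1 + t + t² + t³) has coefficients 1,1,1,1 for degrees 0…3.
(1 + t³)⁴ has coefficients 1,0,0,4,0,0,6,0,0,4,0,0,1,0,0 for degrees 0…14.
Multiplying by (1 + t + t²) gives running coefficients 1,1,1,4,4,4,6,6,6,4,4,4,1,1,1 for degrees 0…14.
Finally multiplying by (2 - t + 2t² + t³ + 2t⁴), the product of all factors after the first has coefficients 2,1,3,10,9,15,22,26,30,28,34,30,22,21,15 for degrees 0…14.
[t¹⁴] = 1·15 + 1·21 + 1·22 + 1·30 = 88.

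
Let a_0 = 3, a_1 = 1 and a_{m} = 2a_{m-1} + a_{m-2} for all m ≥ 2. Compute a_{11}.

The ordinary generating function has denominator 1 - 2z - z^2.
Iterating the recurrence: a_0,…,a_{11} = 3, 1, 5, 11, 27, 65, 157, 379, 915, 2209, 5333, 12875.

12875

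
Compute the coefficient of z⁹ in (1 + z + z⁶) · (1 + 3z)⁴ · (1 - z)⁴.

41

(1 + z + z⁶) has coefficients 1,1,0,0,0,0,1 for degrees 0…6.
(1 + 3z)⁴ has coefficients 1,12,54,108,81,0,0,0,0,0 for degrees 0…9.
Finally multiplying by (1 - z)⁴, the product of all factors after the first has coefficients 1,8,12,-40,-74,120,108,-216,81,0 for degrees 0…9.
[z⁹] = 1·0 + 1·81 + 1·(-40) = 41.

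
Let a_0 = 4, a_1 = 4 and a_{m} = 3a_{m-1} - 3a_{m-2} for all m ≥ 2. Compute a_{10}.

972

The ordinary generating function has denominator 1 - 3q + 3q^2.
Iterating the recurrence: a_0,…,a_{10} = 4, 4, 0, -12, -36, -72, -108, -108, 0, 324, 972.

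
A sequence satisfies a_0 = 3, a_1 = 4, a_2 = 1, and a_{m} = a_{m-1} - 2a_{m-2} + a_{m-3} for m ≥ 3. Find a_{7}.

The ordinary generating function has denominator 1 - t + 2t^2 - t^3.
Iterating the recurrence: a_0,…,a_{7} = 3, 4, 1, -4, -2, 7, 7, -9.

-9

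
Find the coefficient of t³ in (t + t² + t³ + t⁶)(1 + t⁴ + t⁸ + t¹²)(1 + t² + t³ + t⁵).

(t + t² + t³ + t⁶) has coefficients 0,1,1,1 for degrees 0…3.
(1 + t⁴ + t⁸ + t¹²) has coefficients 1,0,0,0 for degrees 0…3.
Finally multiplying by (1 + t² + t³ + t⁵), the product of all factors after the first has coefficients 1,0,1,1 for degrees 0…3.
[t³] = 1·1 + 1·0 + 1·1 = 2.

2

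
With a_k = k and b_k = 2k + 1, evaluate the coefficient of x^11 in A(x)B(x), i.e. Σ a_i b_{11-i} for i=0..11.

The convolution is the x^11 coefficient of A(x)B(x).
Σ = 0·23 + 1·21 + 2·19 + 3·17 + 4·15 + 5·13 + 6·11 + 7·9 + 8·7 + 9·5 + 10·3 + 11·1 = 506.

506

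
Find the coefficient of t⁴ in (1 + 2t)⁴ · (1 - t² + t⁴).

(1 + 2t)⁴ has coefficients 1,8,24,32,16 for degrees 0…4.
(1 - t² + t⁴) has coefficients 1,0,-1,0,1 for degrees 0…4.
[t⁴] = 1·1 + 8·0 + 24·(-1) + 32·0 + 16·1 = -7.

-7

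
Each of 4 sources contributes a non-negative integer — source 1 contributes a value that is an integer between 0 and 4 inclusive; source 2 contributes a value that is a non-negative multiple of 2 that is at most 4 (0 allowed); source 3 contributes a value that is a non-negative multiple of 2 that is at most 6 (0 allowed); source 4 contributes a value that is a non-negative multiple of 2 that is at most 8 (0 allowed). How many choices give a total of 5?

The generating function for the choices is (1 + q + q^2 + q^3 + q^4)·(1 + q^2 + q^4)·(1 + q^2 + q^4 + q^6)·(1 + q^2 + q^4 + q^6 + q^8); the count is [q^5].
(1 + q + q^2 + q^3 + q^4) has coefficients 1,1,1,1,1 for degrees 0…4.
(1 + q^2 + q^4) has coefficients 1,0,1,0,1,0 for degrees 0…5.
Multiplying by (1 + q^2 + q^4 + q^6) gives running coefficients 1,0,2,0,3,0 for degrees 0…5.
Finally multiplying by (1 + q^2 + q^4 + q^6 + q^8), the product of all factors after the first has coefficients 1,0,3,0,6,0 for degrees 0…5.
[q^5] = 1·0 + 1·6 + 1·0 + 1·3 + 1·0 = 9.

9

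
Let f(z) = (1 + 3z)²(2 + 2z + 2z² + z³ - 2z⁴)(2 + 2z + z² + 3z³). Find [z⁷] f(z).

27

(1 + 3z)² has coefficients 1,6,9 for degrees 0…2.
(2 + 2z + 2z² + z³ - 2z⁴) has coefficients 2,2,2,1,-2,0,0,0 for degrees 0…7.
Finally multiplying by (2 + 2z + z² + 3z³), the product of all factors after the first has coefficients 4,8,10,14,6,3,1,-6 for degrees 0…7.
[z⁷] = 1·(-6) + 6·1 + 9·3 = 27.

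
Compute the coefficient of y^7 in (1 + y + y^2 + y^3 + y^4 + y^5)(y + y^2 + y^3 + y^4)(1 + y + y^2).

(1 + y + y^2 + y^3 + y^4 + y^5) has coefficients 1,1,1,1,1,1 for degrees 0…5.
(y + y^2 + y^3 + y^4) has coefficients 0,1,1,1,1,0,0,0 for degrees 0…7.
Finally multiplying by (1 + y + y^2), the product of all factors after the first has coefficients 0,1,2,3,3,2,1,0 for degrees 0…7.
[y^7] = 1·0 + 1·1 + 1·2 + 1·3 + 1·3 + 1·2 = 11.

11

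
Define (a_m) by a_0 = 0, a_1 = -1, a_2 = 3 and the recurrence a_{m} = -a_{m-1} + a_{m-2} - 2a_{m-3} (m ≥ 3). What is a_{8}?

The ordinary generating function has denominator 1 + t - t^2 + 2t^3.
Iterating the recurrence: a_0,…,a_{8} = 0, -1, 3, -4, 9, -19, 36, -73, 147.

147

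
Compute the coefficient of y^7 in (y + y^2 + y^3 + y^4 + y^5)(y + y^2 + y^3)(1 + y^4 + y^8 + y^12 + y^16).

(y + y^2 + y^3 + y^4 + y^5) has coefficients 0,1,1,1,1,1 for degrees 0…5.
(y + y^2 + y^3) has coefficients 0,1,1,1,0,0,0,0 for degrees 0…7.
Finally multiplying by (1 + y^4 + y^8 + y^12 + y^16), the product of all factors after the first has coefficients 0,1,1,1,0,1,1,1 for degrees 0…7.
[y^7] = 1·1 + 1·1 + 1·0 + 1·1 + 1·1 = 4.

4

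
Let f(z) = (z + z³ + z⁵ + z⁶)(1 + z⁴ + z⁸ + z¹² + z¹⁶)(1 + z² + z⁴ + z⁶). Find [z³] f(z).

2

(z + z³ + z⁵ + z⁶) has coefficients 0,1,0,1 for degrees 0…3.
(1 + z⁴ + z⁸ + z¹² + z¹⁶) has coefficients 1,0,0,0 for degrees 0…3.
Finally multiplying by (1 + z² + z⁴ + z⁶), the product of all factors after the first has coefficients 1,0,1,0 for degrees 0…3.
[z³] = 1·1 + 1·1 = 2.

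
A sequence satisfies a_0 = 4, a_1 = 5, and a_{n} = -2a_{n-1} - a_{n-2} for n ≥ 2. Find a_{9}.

The ordinary generating function has denominator 1 + 2y + y^2.
Iterating the recurrence: a_0,…,a_{9} = 4, 5, -14, 23, -32, 41, -50, 59, -68, 77.

77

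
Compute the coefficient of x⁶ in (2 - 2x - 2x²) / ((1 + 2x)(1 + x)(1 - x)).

212

Partial fractions give a closed form: a_n = (10/3)·(-2)^n + (-1)·(-1)^n + (-1/3)·1^n.
At n = 6: a_6 = 212.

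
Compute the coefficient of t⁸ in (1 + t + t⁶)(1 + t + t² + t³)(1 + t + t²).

(1 + t + t⁶) has coefficients 1,1,0,0,0,0,1 for degrees 0…6.
(1 + t + t² + t³) has coefficients 1,1,1,1,0,0,0,0,0 for degrees 0…8.
Finally multiplying by (1 + t + t²), the product of all factors after the first has coefficients 1,2,3,3,2,1,0,0,0 for degrees 0…8.
[t⁸] = 1·0 + 1·0 + 1·3 = 3.

3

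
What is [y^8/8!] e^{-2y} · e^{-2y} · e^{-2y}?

1679616

The EGF product rule gives c_8 = Σ_{k_1+k_2+k_3=8} C(8; k_1,k_2,k_3) · ∏ g_i(k_i), where e^{-2y} gives (-2)^k; e^{-2y} gives (-2)^k; e^{-2y} gives (-2)^k.
g_1(k) for k = 0…8: 1, -2, 4, -8, 16, -32, 64, -128, 256.
g_2(k) for k = 0…8: 1, -2, 4, -8, 16, -32, 64, -128, 256.
g_3(k) for k = 0…8: 1, -2, 4, -8, 16, -32, 64, -128, 256.
First combine the last two factors: h(k) = Σ_j C(k,j)·g_2(j)·g_3(k−j) for k = 0…8: 1, -4, 16, -64, 256, -1024, 4096, -16384, 65536.
c_8 = Σ_k C(8,k)·g_1(k)·h(8−k) = 1·1·65536 + 8·(-2)·(-16384) + 28·4·4096 + 56·(-8)·(-1024) + 70·16·256 + 56·(-32)·(-64) + 28·64·16 + 8·(-128)·(-4) + 1·256·1 = 65536 + 262144 + 458752 + 458752 + 286720 + 114688 + 28672 + 4096 + 256 = 1679616.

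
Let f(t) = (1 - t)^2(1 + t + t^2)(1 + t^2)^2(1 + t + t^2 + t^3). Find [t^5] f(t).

-2

(1 - t)^2 has coefficients 1,-2,1 for degrees 0…2.
(1 + t + t^2) has coefficients 1,1,1,0,0,0 for degrees 0…5.
Multiplying by (1 + t^2)^2 gives running coefficients 1,1,3,2,3,1 for degrees 0…5.
Finally multiplying by (1 + t + t^2 + t^3), the product of all factors after the first has coefficients 1,2,5,7,9,9 for degrees 0…5.
[t^5] = 1·9 − 2·9 + 1·7 = -2.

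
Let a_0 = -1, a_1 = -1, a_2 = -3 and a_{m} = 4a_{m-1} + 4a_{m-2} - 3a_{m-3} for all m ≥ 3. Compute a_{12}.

The ordinary generating function has denominator 1 - 4q - 4q^2 + 3q^3.
Iterating the recurrence: a_0,…,a_{12} = -1, -1, -3, -13, -61, -287, -1353, -6377, -30059, -141685, -667845, -3147943, -14838097.

-14838097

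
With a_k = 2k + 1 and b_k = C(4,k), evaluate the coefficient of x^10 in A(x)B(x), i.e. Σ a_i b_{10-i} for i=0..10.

272

Write out a_i and b_{10-i} for i = 0,…,10 and sum the products.
Σ = 1·0 + 3·0 + 5·0 + 7·0 + 9·0 + 11·0 + 13·1 + 15·4 + 17·6 + 19·4 + 21·1 = 272.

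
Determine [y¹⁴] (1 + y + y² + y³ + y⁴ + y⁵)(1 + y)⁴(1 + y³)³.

(1 + y + y² + y³ + y⁴ + y⁵) has coefficients 1,1,1,1,1,1 for degrees 0…5.
(1 + y)⁴ has coefficients 1,4,6,4,1,0,0,0,0,0,0,0,0,0,0 for degrees 0…14.
Finally multiplying by (1 + y³)³, the product of all factors after the first has coefficients 1,4,6,7,13,18,15,15,18,13,7,6,4,1,0 for degrees 0…14.
[y¹⁴] = 1·0 + 1·1 + 1·4 + 1·6 + 1·7 + 1·13 = 31.

31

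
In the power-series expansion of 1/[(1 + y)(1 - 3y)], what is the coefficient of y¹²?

398581

Partial fractions give a closed form: a_n = (1/4)·(-1)^n + (3/4)·3^n.
At n = 12: a_12 = 398581.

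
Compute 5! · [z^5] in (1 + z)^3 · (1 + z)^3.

The EGF product rule gives c_5 = Σ_{k_1+k_2=5} C(5; k_1,k_2) · ∏ g_i(k_i), where (1+z)^3 gives the falling factorial (3)_k; (1+z)^3 gives the falling factorial (3)_k.
g_1(k) for k = 0…5: 1, 3, 6, 6, 0, 0.
g_2(k) for k = 0…5: 1, 3, 6, 6, 0, 0.
c_5 = Σ_k C(5,k)·g_1(k)·g_2(5−k) = 10·6·6 + 10·6·6 = 360 + 360 = 720.

720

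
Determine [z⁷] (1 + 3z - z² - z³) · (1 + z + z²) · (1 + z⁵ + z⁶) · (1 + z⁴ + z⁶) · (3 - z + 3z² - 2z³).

41

(1 + 3z - z² - z³) has coefficients 1,3,-1,-1 for degrees 0…3.
(1 + z + z²) has coefficients 1,1,1,0,0,0,0,0 for degrees 0…7.
Multiplying by (1 + z⁵ + z⁶) gives running coefficients 1,1,1,0,0,1,2,2 for degrees 0…7.
Multiplying by (1 + z⁴ + z⁶) gives running coefficients 1,1,1,0,1,2,4,3 for degrees 0…7.
Finally multiplying by (3 - z + 3z² - 2z³), the product of all factors after the first has coefficients 3,2,5,0,4,3,13,9 for degrees 0…7.
[z⁷] = 1·9 + 3·13 − 1·3 − 1·4 = 41.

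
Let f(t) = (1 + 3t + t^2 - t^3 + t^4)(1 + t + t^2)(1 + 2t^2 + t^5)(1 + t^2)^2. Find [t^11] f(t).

8

(1 + 3t + t^2 - t^3 + t^4) has coefficients 1,3,1,-1,1 for degrees 0…4.
(1 + t + t^2) has coefficients 1,1,1,0,0,0,0,0,0,0,0,0 for degrees 0…11.
Multiplying by (1 + 2t^2 + t^5) gives running coefficients 1,1,3,2,2,1,1,1,0,0,0,0 for degrees 0…11.
Finally multiplying by (1 + t^2)^2, the product of all factors after the first has coefficients 1,1,5,4,9,6,8,5,4,3,1,1 for degrees 0…11.
[t^11] = 1·1 + 3·1 + 1·3 − 1·4 + 1·5 = 8.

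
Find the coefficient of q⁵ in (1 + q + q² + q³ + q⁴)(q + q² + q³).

(1 + q + q² + q³ + q⁴) has coefficients 1,1,1,1,1 for degrees 0…4.
(q + q² + q³) has coefficients 0,1,1,1,0,0 for degrees 0…5.
[q⁵] = 1·0 + 1·0 + 1·1 + 1·1 + 1·1 = 3.

3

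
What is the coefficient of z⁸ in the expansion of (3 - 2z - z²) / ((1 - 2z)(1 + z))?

300

The denominator gives the recurrence a_n = a_(n−1) + 2a_(n−2) for n ≥ 3; the numerator fixes a_0 = 3, a_1 = 1, a_2 = 6.
Iterating: 3, 1, 6, 8, 20, 36, 76, 148, 300, so a_8 = 300.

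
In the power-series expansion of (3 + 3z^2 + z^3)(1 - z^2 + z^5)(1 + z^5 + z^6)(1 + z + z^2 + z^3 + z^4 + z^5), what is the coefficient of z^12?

7

(3 + 3z^2 + z^3) has coefficients 3,0,3,1 for degrees 0…3.
(1 - z^2 + z^5) has coefficients 1,0,-1,0,0,1,0,0,0,0,0,0,0 for degrees 0…12.
Multiplying by (1 + z^5 + z^6) gives running coefficients 1,0,-1,0,0,2,1,-1,-1,0,1,1,0 for degrees 0…12.
Finally multiplying by (1 + z + z^2 + z^3 + z^4 + z^5), the product of all factors after the first has coefficients 1,1,0,0,0,2,2,1,1,1,2,1,0 for degrees 0…12.
[z^12] = 3·0 + 3·2 + 1·1 = 7.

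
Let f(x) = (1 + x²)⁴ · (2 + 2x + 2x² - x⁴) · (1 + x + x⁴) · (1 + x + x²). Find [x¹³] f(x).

10

(1 + x²)⁴ has coefficients 1,0,4,0,6,0,4,0,1 for degrees 0…8.
(2 + 2x + 2x² - x⁴) has coefficients 2,2,2,0,-1,0,0,0,0,0,0,0,0,0 for degrees 0…13.
Multiplying by (1 + x + x⁴) gives running coefficients 2,4,4,2,1,1,2,0,-1,0,0,0,0,0 for degrees 0…13.
Finally multiplying by (1 + x + x²), the product of all factors after the first has coefficients 2,6,10,10,7,4,4,3,1,-1,-1,0,0,0 for degrees 0…13.
[x¹³] = 1·0 + 4·0 + 6·(-1) + 4·3 + 1·4 = 10.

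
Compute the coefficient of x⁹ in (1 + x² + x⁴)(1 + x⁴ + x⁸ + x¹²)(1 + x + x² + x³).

3

(1 + x² + x⁴) has coefficients 1,0,1,0,1 for degrees 0…4.
(1 + x⁴ + x⁸ + x¹²) has coefficients 1,0,0,0,1,0,0,0,1,0 for degrees 0…9.
Finally multiplying by (1 + x + x² + x³), the product of all factors after the first has coefficients 1,1,1,1,1,1,1,1,1,1 for degrees 0…9.
[x⁹] = 1·1 + 1·1 + 1·1 = 3.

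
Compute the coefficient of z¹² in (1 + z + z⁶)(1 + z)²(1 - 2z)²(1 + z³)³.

16

(1 + z + z⁶) has coefficients 1,1,0,0,0,0,1 for degrees 0…6.
(1 + z)² has coefficients 1,2,1,0,0,0,0,0,0,0,0,0,0 for degrees 0…12.
Multiplying by (1 - 2z)² gives running coefficients 1,-2,-3,4,4,0,0,0,0,0,0,0,0 for degrees 0…12.
Finally multiplying by (1 + z³)³, the product of all factors after the first has coefficients 1,-2,-3,7,-2,-9,15,6,-9,13,10,-3,4 for degrees 0…12.
[z¹²] = 1·4 + 1·(-3) + 1·15 = 16.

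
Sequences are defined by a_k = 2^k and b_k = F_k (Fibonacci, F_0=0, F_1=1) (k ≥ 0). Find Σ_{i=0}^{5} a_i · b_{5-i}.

43

Write out a_i and b_{5-i} for i = 0,…,5 and sum the products.
Σ = 1·5 + 2·3 + 4·2 + 8·1 + 16·1 + 32·0 = 43.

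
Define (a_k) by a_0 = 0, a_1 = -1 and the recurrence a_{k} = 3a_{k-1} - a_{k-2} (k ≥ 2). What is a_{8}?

-987

The ordinary generating function has denominator 1 - 3t + t^2.
Iterating the recurrence: a_0,…,a_{8} = 0, -1, -3, -8, -21, -55, -144, -377, -987.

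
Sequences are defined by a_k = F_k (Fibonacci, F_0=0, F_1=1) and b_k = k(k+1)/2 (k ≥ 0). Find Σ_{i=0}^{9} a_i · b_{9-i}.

309

The convolution is the t^9 coefficient of A(t)B(t).
Σ = 0·45 + 1·36 + 1·28 + 2·21 + 3·15 + 5·10 + 8·6 + 13·3 + 21·1 + 34·0 = 309.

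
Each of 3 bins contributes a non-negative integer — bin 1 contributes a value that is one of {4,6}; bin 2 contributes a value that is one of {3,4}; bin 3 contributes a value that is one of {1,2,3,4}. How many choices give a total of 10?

The generating function for the choices is (t⁴ + t⁶)·(t³ + t⁴)·(t + t² + t³ + t⁴); the count is [t¹⁰].
(t⁴ + t⁶) has coefficients 0,0,0,0,1,0,1 for degrees 0…6.
(t³ + t⁴) has coefficients 0,0,0,1,1,0,0,0,0,0,0 for degrees 0…10.
Finally multiplying by (t + t² + t³ + t⁴), the product of all factors after the first has coefficients 0,0,0,0,1,2,2,2,1,0,0 for degrees 0…10.
[t¹⁰] = 1·2 + 1·1 = 3.

3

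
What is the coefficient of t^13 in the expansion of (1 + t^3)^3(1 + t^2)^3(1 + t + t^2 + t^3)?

(1 + t^3)^3 has coefficients 1,0,0,3,0,0,3,0,0,1 for degrees 0…9.
(1 + t^2)^3 has coefficients 1,0,3,0,3,0,1,0,0,0,0,0,0,0 for degrees 0…13.
Finally multiplying by (1 + t + t^2 + t^3), the product of all factors after the first has coefficients 1,1,4,4,6,6,4,4,1,1,0,0,0,0 for degrees 0…13.
[t^13] = 1·0 + 3·0 + 3·4 + 1·6 = 18.

18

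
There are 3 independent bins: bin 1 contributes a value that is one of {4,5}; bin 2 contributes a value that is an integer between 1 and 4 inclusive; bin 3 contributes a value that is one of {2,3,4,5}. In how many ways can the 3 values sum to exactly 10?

The generating function for the choices is (x^4 + x^5)·(x + x^2 + x^3 + x^4)·(x^2 + x^3 + x^4 + x^5); the count is [x^10].
(x^4 + x^5) has coefficients 0,0,0,0,1,1 for degrees 0…5.
(x + x^2 + x^3 + x^4) has coefficients 0,1,1,1,1,0,0,0,0,0,0 for degrees 0…10.
Finally multiplying by (x^2 + x^3 + x^4 + x^5), the product of all factors after the first has coefficients 0,0,0,1,2,3,4,3,2,1,0 for degrees 0…10.
[x^10] = 1·4 + 1·3 = 7.

7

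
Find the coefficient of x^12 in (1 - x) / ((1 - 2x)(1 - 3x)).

The denominator gives the recurrence a_n = 5a_(n−1) − 6a_(n−2) for n ≥ 2; the numerator fixes a_0 = 1, a_1 = 4.
Iterating: 1, 4, 14, 46, 146, 454, 1394, 4246, 12866, 38854, 117074, 352246, 1058786, so a_12 = 1058786.

1058786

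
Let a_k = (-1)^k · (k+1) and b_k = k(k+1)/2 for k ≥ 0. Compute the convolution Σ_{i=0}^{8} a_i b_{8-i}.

The convolution is the t^8 coefficient of A(t)B(t).
Σ = 1·36 − 2·28 + 3·21 − 4·15 + 5·10 − 6·6 + 7·3 − 8·1 + 9·0 = 10.

10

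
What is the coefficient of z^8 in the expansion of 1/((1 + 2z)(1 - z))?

171

Partial fractions give a closed form: a_n = (2/3)·(-2)^n + (1/3)·1^n.
At n = 8: a_8 = 171.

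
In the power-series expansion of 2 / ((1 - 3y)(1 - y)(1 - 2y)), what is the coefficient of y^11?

1577940

Partial fractions give a closed form: a_n = (9)·3^n + (1)·1^n + (-8)·2^n.
At n = 11: a_11 = 1577940.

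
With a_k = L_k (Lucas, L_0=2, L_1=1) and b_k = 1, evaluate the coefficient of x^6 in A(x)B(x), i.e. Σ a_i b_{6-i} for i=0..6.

This is [x^6] in the product of the two ordinary generating functions.
Σ = 2·1 + 1·1 + 3·1 + 4·1 + 7·1 + 11·1 + 18·1 = 46.

46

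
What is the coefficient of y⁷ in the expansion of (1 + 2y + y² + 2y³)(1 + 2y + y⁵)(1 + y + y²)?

4

(1 + 2y + y² + 2y³) has coefficients 1,2,1,2 for degrees 0…3.
(1 + 2y + y⁵) has coefficients 1,2,0,0,0,1,0,0 for degrees 0…7.
Finally multiplying by (1 + y + y²), the product of all factors after the first has coefficients 1,3,3,2,0,1,1,1 for degrees 0…7.
[y⁷] = 1·1 + 2·1 + 1·1 + 2·0 = 4.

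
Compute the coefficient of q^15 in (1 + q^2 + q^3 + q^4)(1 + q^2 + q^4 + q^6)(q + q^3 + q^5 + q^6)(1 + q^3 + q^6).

16

(1 + q^2 + q^3 + q^4) has coefficients 1,0,1,1,1 for degrees 0…4.
(1 + q^2 + q^4 + q^6) has coefficients 1,0,1,0,1,0,1,0,0,0,0,0,0,0,0,0 for degrees 0…15.
Multiplying by (q + q^3 + q^5 + q^6) gives running coefficients 0,1,0,2,0,3,1,3,1,2,1,1,1,0,0,0 for degrees 0…15.
Finally multiplying by (1 + q^3 + q^6), the product of all factors after the first has coefficients 0,1,0,2,1,3,3,4,4,5,4,5,4,4,2,3 for degrees 0…15.
[q^15] = 1·3 + 1·4 + 1·4 + 1·5 = 16.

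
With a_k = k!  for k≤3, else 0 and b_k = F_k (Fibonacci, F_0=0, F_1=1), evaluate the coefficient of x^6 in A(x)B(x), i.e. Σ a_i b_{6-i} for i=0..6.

This is [x^6] in the product of the two ordinary generating functions.
Σ = 1·8 + 1·5 + 2·3 + 6·2 + 0·1 + 0·1 + 0·0 = 31.

31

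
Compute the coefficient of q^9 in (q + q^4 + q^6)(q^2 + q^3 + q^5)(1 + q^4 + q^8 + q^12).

2

(q + q^4 + q^6) has coefficients 0,1,0,0,1,0,1 for degrees 0…6.
(q^2 + q^3 + q^5) has coefficients 0,0,1,1,0,1,0,0,0,0 for degrees 0…9.
Finally multiplying by (1 + q^4 + q^8 + q^12), the product of all factors after the first has coefficients 0,0,1,1,0,1,1,1,0,1 for degrees 0…9.
[q^9] = 1·0 + 1·1 + 1·1 = 2.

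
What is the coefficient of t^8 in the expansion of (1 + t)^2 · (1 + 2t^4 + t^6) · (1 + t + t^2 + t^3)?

10

(1 + t)^2 has coefficients 1,2,1 for degrees 0…2.
(1 + 2t^4 + t^6) has coefficients 1,0,0,0,2,0,1,0,0 for degrees 0…8.
Finally multiplying by (1 + t + t^2 + t^3), the product of all factors after the first has coefficients 1,1,1,1,2,2,3,3,1 for degrees 0…8.
[t^8] = 1·1 + 2·3 + 1·3 = 10.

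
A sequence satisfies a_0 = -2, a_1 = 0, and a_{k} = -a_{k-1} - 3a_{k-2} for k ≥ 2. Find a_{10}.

The ordinary generating function has denominator 1 + z + 3z^2.
Iterating the recurrence: a_0,…,a_{10} = -2, 0, 6, -6, -12, 30, 6, -96, 78, 210, -444.

-444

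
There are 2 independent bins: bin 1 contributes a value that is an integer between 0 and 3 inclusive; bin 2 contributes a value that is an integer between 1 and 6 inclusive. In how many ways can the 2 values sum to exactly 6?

The generating function for the choices is (1 + q + q² + q³)·(q + q² + q³ + q⁴ + q⁵ + q⁶); the count is [q⁶].
(1 + q + q² + q³) has coefficients 1,1,1,1 for degrees 0…3.
(q + q² + q³ + q⁴ + q⁵ + q⁶) has coefficients 0,1,1,1,1,1,1 for degrees 0…6.
[q⁶] = 1·1 + 1·1 + 1·1 + 1·1 = 4.

4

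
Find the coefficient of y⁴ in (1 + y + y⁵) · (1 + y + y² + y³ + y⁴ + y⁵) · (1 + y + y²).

6

(1 + y + y⁵) has coefficients 1,1,0,0,0 for degrees 0…4.
(1 + y + y² + y³ + y⁴ + y⁵) has coefficients 1,1,1,1,1 for degrees 0…4.
Finally multiplying by (1 + y + y²), the product of all factors after the first has coefficients 1,2,3,3,3 for degrees 0…4.
[y⁴] = 1·3 + 1·3 = 6.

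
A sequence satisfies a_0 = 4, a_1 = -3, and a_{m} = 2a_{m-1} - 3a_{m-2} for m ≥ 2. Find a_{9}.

The ordinary generating function has denominator 1 - 2x + 3x^2.
Iterating the recurrence: a_0,…,a_{9} = 4, -3, -18, -27, 0, 81, 162, 81, -324, -891.

-891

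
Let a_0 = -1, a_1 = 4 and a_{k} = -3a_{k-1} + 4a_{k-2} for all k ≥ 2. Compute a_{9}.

262144

The ordinary generating function has denominator 1 + 3x - 4x^2.
Iterating the recurrence: a_0,…,a_{9} = -1, 4, -16, 64, -256, 1024, -4096, 16384, -65536, 262144.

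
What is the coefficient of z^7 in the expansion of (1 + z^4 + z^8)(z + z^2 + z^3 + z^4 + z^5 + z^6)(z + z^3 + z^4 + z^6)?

(1 + z^4 + z^8) has coefficients 1,0,0,0,1,0,0,0 for degrees 0…7.
(z + z^2 + z^3 + z^4 + z^5 + z^6) has coefficients 0,1,1,1,1,1,1,0 for degrees 0…7.
Finally multiplying by (z + z^3 + z^4 + z^6), the product of all factors after the first has coefficients 0,0,1,1,2,3,3,4 for degrees 0…7.
[z^7] = 1·4 + 1·1 = 5.

5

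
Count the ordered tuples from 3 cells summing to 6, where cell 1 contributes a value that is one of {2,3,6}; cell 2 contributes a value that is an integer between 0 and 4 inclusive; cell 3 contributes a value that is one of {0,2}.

The generating function for the choices is (x² + x³ + x⁶)·(1 + x + x² + x³ + x⁴)·(1 + x²); the count is [x⁶].
(x² + x³ + x⁶) has coefficients 0,0,1,1,0,0,1 for degrees 0…6.
(1 + x + x² + x³ + x⁴) has coefficients 1,1,1,1,1,0,0 for degrees 0…6.
Finally multiplying by (1 + x²), the product of all factors after the first has coefficients 1,1,2,2,2,1,1 for degrees 0…6.
[x⁶] = 1·2 + 1·2 + 1·1 = 5.

5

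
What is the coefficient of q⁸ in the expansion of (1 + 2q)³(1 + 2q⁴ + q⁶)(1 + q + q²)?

59

(1 + 2q)³ has coefficients 1,6,12,8 for degrees 0…3.
(1 + 2q⁴ + q⁶) has coefficients 1,0,0,0,2,0,1,0,0 for degrees 0…8.
Finally multiplying by (1 + q + q²), the product of all factors after the first has coefficients 1,1,1,0,2,2,3,1,1 for degrees 0…8.
[q⁸] = 1·1 + 6·1 + 12·3 + 8·2 = 59.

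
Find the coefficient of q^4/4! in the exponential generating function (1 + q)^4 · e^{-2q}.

The EGF product rule gives c_4 = Σ_{k_1+k_2=4} C(4; k_1,k_2) · ∏ g_i(k_i), where (1+q)^4 gives the falling factorial (4)_k; e^{-2q} gives (-2)^k.
g_1(k) for k = 0…4: 1, 4, 12, 24, 24.
g_2(k) for k = 0…4: 1, -2, 4, -8, 16.
c_4 = Σ_k C(4,k)·g_1(k)·g_2(4−k) = 1·1·16 + 4·4·(-8) + 6·12·4 + 4·24·(-2) + 1·24·1 = 16 − 128 + 288 − 192 + 24 = 8.

8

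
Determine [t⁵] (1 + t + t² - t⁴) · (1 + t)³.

-2

(1 + t + t² - t⁴) has coefficients 1,1,1,0,-1 for degrees 0…4.
(1 + t)³ has coefficients 1,3,3,1,0,0 for degrees 0…5.
[t⁵] = 1·0 + 1·0 + 1·1 − 1·3 = -2.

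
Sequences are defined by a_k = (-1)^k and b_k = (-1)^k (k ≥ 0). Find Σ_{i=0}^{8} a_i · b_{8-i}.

Write out a_i and b_{8-i} for i = 0,…,8 and sum the products.
Σ = 1·1 − 1·(-1) + 1·1 − 1·(-1) + 1·1 − 1·(-1) + 1·1 − 1·(-1) + 1·1 = 9.

9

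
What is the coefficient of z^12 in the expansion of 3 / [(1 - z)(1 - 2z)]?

The denominator gives the recurrence a_n = 3a_(n−1) − 2a_(n−2) for n ≥ 2; the numerator fixes a_0 = 3, a_1 = 9.
Iterating: 3, 9, 21, 45, 93, 189, 381, 765, 1533, 3069, 6141, 12285, 24573, so a_12 = 24573.

24573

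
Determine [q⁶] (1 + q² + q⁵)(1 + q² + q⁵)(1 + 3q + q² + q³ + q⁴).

(1 + q² + q⁵) has coefficients 1,0,1,0,0,1 for degrees 0…5.
(1 + q² + q⁵) has coefficients 1,0,1,0,0,1,0 for degrees 0…6.
Finally multiplying by (1 + 3q + q² + q³ + q⁴), the product of all factors after the first has coefficients 1,3,2,4,2,2,4 for degrees 0…6.
[q⁶] = 1·4 + 1·2 + 1·3 = 9.

9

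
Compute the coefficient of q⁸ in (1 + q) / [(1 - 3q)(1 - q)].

The denominator gives the recurrence a_n = 4a_(n−1) − 3a_(n−2) for n ≥ 3; the numerator fixes a_0 = 1, a_1 = 5, a_2 = 17.
Iterating: 1, 5, 17, 53, 161, 485, 1457, 4373, 13121, so a_8 = 13121.

13121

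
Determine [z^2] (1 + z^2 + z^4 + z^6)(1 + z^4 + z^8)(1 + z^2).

(1 + z^2 + z^4 + z^6) has coefficients 1,0,1 for degrees 0…2.
(1 + z^4 + z^8) has coefficients 1,0,0 for degrees 0…2.
Finally multiplying by (1 + z^2), the product of all factors after the first has coefficients 1,0,1 for degrees 0…2.
[z^2] = 1·1 + 1·1 = 2.

2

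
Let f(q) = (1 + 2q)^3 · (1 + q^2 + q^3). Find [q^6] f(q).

(1 + 2q)^3 has coefficients 1,6,12,8 for degrees 0…3.
(1 + q^2 + q^3) has coefficients 1,0,1,1,0,0,0 for degrees 0…6.
[q^6] = 1·0 + 6·0 + 12·0 + 8·1 = 8.

8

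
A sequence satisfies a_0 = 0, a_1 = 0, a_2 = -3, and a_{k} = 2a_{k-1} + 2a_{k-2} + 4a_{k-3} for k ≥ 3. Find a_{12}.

-151968

The ordinary generating function has denominator 1 - 2t - 2t^2 - 4t^3.
Iterating the recurrence: a_0,…,a_{12} = 0, 0, -3, -6, -18, -60, -180, -552, -1704, -5232, -16080, -49440, -151968.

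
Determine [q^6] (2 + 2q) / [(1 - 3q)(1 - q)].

Partial fractions give a closed form: a_n = (4)·3^n + (-2)·1^n.
At n = 6: a_6 = 2914.

2914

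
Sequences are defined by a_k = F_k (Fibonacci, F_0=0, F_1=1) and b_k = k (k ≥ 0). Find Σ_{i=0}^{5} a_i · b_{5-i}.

14

Write out a_i and b_{5-i} for i = 0,…,5 and sum the products.
Σ = 0·5 + 1·4 + 1·3 + 2·2 + 3·1 + 5·0 = 14.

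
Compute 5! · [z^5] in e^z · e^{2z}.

The EGF product rule gives c_5 = Σ_{k_1+k_2=5} C(5; k_1,k_2) · ∏ g_i(k_i), where e^z gives (1)^k; e^{2z} gives (2)^k.
g_1(k) for k = 0…5: 1, 1, 1, 1, 1, 1.
g_2(k) for k = 0…5: 1, 2, 4, 8, 16, 32.
c_5 = Σ_k C(5,k)·g_1(k)·g_2(5−k) = 1·1·32 + 5·1·16 + 10·1·8 + 10·1·4 + 5·1·2 + 1·1·1 = 32 + 80 + 80 + 40 + 10 + 1 = 243.

243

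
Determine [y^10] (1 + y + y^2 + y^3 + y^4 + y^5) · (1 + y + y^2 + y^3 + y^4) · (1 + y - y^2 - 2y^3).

(1 + y + y^2 + y^3 + y^4 + y^5) has coefficients 1,1,1,1,1,1 for degrees 0…5.
(1 + y + y^2 + y^3 + y^4) has coefficients 1,1,1,1,1,0,0,0,0,0,0 for degrees 0…10.
Finally multiplying by (1 + y - y^2 - 2y^3), the product of all factors after the first has coefficients 1,2,1,-1,-1,-2,-3,-2,0,0,0 for degrees 0…10.
[y^10] = 1·0 + 1·0 + 1·0 + 1·(-2) + 1·(-3) + 1·(-2) = -7.

-7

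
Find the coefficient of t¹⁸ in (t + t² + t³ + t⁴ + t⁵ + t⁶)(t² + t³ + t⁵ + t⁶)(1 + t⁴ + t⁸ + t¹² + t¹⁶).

5

(t + t² + t³ + t⁴ + t⁵ + t⁶) has coefficients 0,1,1,1,1,1,1 for degrees 0…6.
(t² + t³ + t⁵ + t⁶) has coefficients 0,0,1,1,0,1,1,0,0,0,0,0,0,0,0,0,0,0,0 for degrees 0…18.
Finally multiplying by (1 + t⁴ + t⁸ + t¹² + t¹⁶), the product of all factors after the first has coefficients 0,0,1,1,0,1,2,1,0,1,2,1,0,1,2,1,0,1,2 for degrees 0…18.
[t¹⁸] = 1·1 + 1·0 + 1·1 + 1·2 + 1·1 + 1·0 = 5.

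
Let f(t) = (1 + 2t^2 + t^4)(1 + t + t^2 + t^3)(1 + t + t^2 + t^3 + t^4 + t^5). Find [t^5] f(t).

(1 + 2t^2 + t^4) has coefficients 1,0,2,0,1 for degrees 0…4.
(1 + t + t^2 + t^3) has coefficients 1,1,1,1,0,0 for degrees 0…5.
Finally multiplying by (1 + t + t^2 + t^3 + t^4 + t^5), the product of all factors after the first has coefficients 1,2,3,4,4,4 for degrees 0…5.
[t^5] = 1·4 + 2·4 + 1·2 = 14.

14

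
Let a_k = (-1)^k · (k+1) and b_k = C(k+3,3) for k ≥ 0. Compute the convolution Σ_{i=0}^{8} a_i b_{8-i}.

55

The convolution is the x^8 coefficient of A(x)B(x).
Σ = 1·165 − 2·120 + 3·84 − 4·56 + 5·35 − 6·20 + 7·10 − 8·4 + 9·1 = 55.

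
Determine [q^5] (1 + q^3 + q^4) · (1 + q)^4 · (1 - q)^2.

(1 + q^3 + q^4) has coefficients 1,0,0,1,1 for degrees 0…4.
(1 + q)^4 has coefficients 1,4,6,4,1,0 for degrees 0…5.
Finally multiplying by (1 - q)^2, the product of all factors after the first has coefficients 1,2,-1,-4,-1,2 for degrees 0…5.
[q^5] = 1·2 + 1·(-1) + 1·2 = 3.

3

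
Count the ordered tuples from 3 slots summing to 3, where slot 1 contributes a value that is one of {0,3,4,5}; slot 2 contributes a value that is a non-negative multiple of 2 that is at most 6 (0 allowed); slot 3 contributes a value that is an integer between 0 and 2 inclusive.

The generating function for the choices is (1 + x³ + x⁴ + x⁵)·(1 + x² + x⁴ + x⁶)·(1 + x + x²); the count is [x³].
(1 + x³ + x⁴ + x⁵) has coefficients 1,0,0,1 for degrees 0…3.
(1 + x² + x⁴ + x⁶) has coefficients 1,0,1,0 for degrees 0…3.
Finally multiplying by (1 + x + x²), the product of all factors after the first has coefficients 1,1,2,1 for degrees 0…3.
[x³] = 1·1 + 1·1 = 2.

2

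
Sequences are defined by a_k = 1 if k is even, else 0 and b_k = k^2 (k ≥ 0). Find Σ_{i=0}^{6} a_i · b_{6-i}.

The convolution is the x^6 coefficient of A(x)B(x).
Σ = 1·36 + 0·25 + 1·16 + 0·9 + 1·4 + 0·1 + 1·0 = 56.

56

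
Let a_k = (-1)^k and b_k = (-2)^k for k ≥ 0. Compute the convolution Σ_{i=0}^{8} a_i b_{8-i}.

This is [x^8] in the product of the two ordinary generating functions.
Σ = 1·256 − 1·(-128) + 1·64 − 1·(-32) + 1·16 − 1·(-8) + 1·4 − 1·(-2) + 1·1 = 511.

511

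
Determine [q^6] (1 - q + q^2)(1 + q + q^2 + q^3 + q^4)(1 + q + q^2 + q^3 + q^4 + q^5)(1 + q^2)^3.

23

(1 - q + q^2) has coefficients 1,-1,1 for degrees 0…2.
(1 + q + q^2 + q^3 + q^4) has coefficients 1,1,1,1,1,0,0 for degrees 0…6.
Multiplying by (1 + q + q^2 + q^3 + q^4 + q^5) gives running coefficients 1,2,3,4,5,5,4 for degrees 0…6.
Finally multiplying by (1 + q^2)^3, the product of all factors after the first has coefficients 1,2,6,10,17,23,29 for degrees 0…6.
[q^6] = 1·29 − 1·23 + 1·17 = 23.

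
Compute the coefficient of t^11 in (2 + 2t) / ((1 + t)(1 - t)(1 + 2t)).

-2730

The denominator gives the recurrence a_n = −2a_(n−1) + a_(n−2) + 2a_(n−3) for n ≥ 3; the numerator fixes a_0 = 2, a_1 = -2, a_2 = 6.
Iterating: 2, -2, 6, -10, 22, -42, 86, -170, 342, -682, 1366, -2730, so a_11 = -2730.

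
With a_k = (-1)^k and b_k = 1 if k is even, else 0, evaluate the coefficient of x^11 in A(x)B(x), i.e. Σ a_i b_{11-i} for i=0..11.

Write out a_i and b_{11-i} for i = 0,…,11 and sum the products.
Σ = 1·0 − 1·1 + 1·0 − 1·1 + 1·0 − 1·1 + 1·0 − 1·1 + 1·0 − 1·1 + 1·0 − 1·1 = -6.

-6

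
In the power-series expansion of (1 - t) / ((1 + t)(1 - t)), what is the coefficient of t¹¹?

-1

The denominator gives the recurrence a_n = a_(n−2) for n ≥ 2; the numerator fixes a_0 = 1, a_1 = -1.
Iterating: 1, -1, 1, -1, 1, -1, 1, -1, 1, -1, 1, -1, so a_11 = -1.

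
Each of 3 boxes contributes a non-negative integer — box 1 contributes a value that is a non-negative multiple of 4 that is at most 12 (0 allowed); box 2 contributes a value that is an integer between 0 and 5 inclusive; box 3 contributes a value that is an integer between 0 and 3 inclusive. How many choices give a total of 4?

5

The generating function for the choices is (1 + x⁴ + x⁸ + x¹²)·(1 + x + x² + x³ + x⁴ + x⁵)·(1 + x + x² + x³); the count is [x⁴].
(1 + x⁴ + x⁸ + x¹²) has coefficients 1,0,0,0,1 for degrees 0…4.
(1 + x + x² + x³ + x⁴ + x⁵) has coefficients 1,1,1,1,1 for degrees 0…4.
Finally multiplying by (1 + x + x² + x³), the product of all factors after the first has coefficients 1,2,3,4,4 for degrees 0…4.
[x⁴] = 1·4 + 1·1 = 5.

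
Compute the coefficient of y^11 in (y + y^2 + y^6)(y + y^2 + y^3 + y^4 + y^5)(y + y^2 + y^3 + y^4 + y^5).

(y + y^2 + y^6) has coefficients 0,1,1,0,0,0,1 for degrees 0…6.
(y + y^2 + y^3 + y^4 + y^5) has coefficients 0,1,1,1,1,1,0,0,0,0,0,0 for degrees 0…11.
Finally multiplying by (y + y^2 + y^3 + y^4 + y^5), the product of all factors after the first has coefficients 0,0,1,2,3,4,5,4,3,2,1,0 for degrees 0…11.
[y^11] = 1·1 + 1·2 + 1·4 = 7.

7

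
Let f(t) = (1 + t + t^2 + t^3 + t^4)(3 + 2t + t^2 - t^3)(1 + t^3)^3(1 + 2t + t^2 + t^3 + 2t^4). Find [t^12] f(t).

112

(1 + t + t^2 + t^3 + t^4) has coefficients 1,1,1,1,1 for degrees 0…4.
(3 + 2t + t^2 - t^3) has coefficients 3,2,1,-1,0,0,0,0,0,0,0,0,0 for degrees 0…12.
Multiplying by (1 + t^3)^3 gives running coefficients 3,2,1,8,6,3,6,6,3,0,2,1,-1 for degrees 0…12.
Finally multiplying by (1 + 2t + t^2 + t^3 + 2t^4), the product of all factors after the first has coefficients 3,8,8,15,31,28,28,43,36,24,23,20,9 for degrees 0…12.
[t^12] = 1·9 + 1·20 + 1·23 + 1·24 + 1·36 = 112.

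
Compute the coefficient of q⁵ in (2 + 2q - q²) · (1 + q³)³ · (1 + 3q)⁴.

447

(2 + 2q - q²) has coefficients 2,2,-1 for degrees 0…2.
(1 + q³)³ has coefficients 1,0,0,3,0,0 for degrees 0…5.
Finally multiplying by (1 + 3q)⁴, the product of all factors after the first has coefficients 1,12,54,111,117,162 for degrees 0…5.
[q⁵] = 2·162 + 2·117 − 1·111 = 447.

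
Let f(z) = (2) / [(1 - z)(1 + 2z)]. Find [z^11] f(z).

Partial fractions give a closed form: a_n = (2/3)·1^n + (4/3)·(-2)^n.
At n = 11: a_11 = -2730.

-2730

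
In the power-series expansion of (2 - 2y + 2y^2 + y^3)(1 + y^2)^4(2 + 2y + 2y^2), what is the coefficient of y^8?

(2 - 2y + 2y^2 + y^3) has coefficients 2,-2,2,1 for degrees 0…3.
(1 + y^2)^4 has coefficients 1,0,4,0,6,0,4,0,1 for degrees 0…8.
Finally multiplying by (2 + 2y + 2y^2), the product of all factors after the first has coefficients 2,2,10,8,20,12,20,8,10 for degrees 0…8.
[y^8] = 2·10 − 2·8 + 2·20 + 1·12 = 56.

56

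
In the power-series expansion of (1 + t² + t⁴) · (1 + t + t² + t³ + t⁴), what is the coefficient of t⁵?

(1 + t² + t⁴) has coefficients 1,0,1,0,1 for degrees 0…4.
(1 + t + t² + t³ + t⁴) has coefficients 1,1,1,1,1,0 for degrees 0…5.
[t⁵] = 1·0 + 1·1 + 1·1 = 2.

2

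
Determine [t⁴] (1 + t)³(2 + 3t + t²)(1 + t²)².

40

(1 + t)³ has coefficients 1,3,3,1 for degrees 0…3.
(2 + 3t + t²) has coefficients 2,3,1,0,0 for degrees 0…4.
Finally multiplying by (1 + t²)², the product of all factors after the first has coefficients 2,3,5,6,4 for degrees 0…4.
[t⁴] = 1·4 + 3·6 + 3·5 + 1·3 = 40.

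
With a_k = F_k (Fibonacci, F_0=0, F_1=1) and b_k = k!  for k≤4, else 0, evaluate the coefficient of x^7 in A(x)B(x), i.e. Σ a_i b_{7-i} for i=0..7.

97

This is [x^7] in the product of the two ordinary generating functions.
Σ = 0·0 + 1·0 + 1·0 + 2·24 + 3·6 + 5·2 + 8·1 + 13·1 = 97.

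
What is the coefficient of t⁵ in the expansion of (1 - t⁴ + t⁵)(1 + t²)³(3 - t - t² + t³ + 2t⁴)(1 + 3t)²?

16

(1 - t⁴ + t⁵) has coefficients 1,0,0,0,-1,1 for degrees 0…5.
(1 + t²)³ has coefficients 1,0,3,0,3,0 for degrees 0…5.
Multiplying by (3 - t - t² + t³ + 2t⁴) gives running coefficients 3,-1,8,-2,8,0 for degrees 0…5.
Finally multiplying by (1 + 3t)², the product of all factors after the first has coefficients 3,17,29,37,68,30 for degrees 0…5.
[t⁵] = 1·30 − 1·17 + 1·3 = 16.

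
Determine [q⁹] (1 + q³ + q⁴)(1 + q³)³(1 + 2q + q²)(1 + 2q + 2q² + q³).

(1 + q³ + q⁴) has coefficients 1,0,0,1,1 for degrees 0…4.
(1 + q³)³ has coefficients 1,0,0,3,0,0,3,0,0,1 for degrees 0…9.
Multiplying by (1 + 2q + q²) gives running coefficients 1,2,1,3,6,3,3,6,3,1 for degrees 0…9.
Finally multiplying by (1 + 2q + 2q² + q³), the product of all factors after the first has coefficients 1,4,7,10,16,22,24,24,24,22 for degrees 0…9.
[q⁹] = 1·22 + 1·24 + 1·22 = 68.

68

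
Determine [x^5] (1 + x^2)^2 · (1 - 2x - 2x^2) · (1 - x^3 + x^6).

-2

(1 + x^2)^2 has coefficients 1,0,2,0,1 for degrees 0…4.
(1 - 2x - 2x^2) has coefficients 1,-2,-2,0,0,0 for degrees 0…5.
Finally multiplying by (1 - x^3 + x^6), the product of all factors after the first has coefficients 1,-2,-2,-1,2,2 for degrees 0…5.
[x^5] = 1·2 + 2·(-1) + 1·(-2) = -2.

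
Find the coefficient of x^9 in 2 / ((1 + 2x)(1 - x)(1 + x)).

-1364

Partial fractions give a closed form: a_n = (8/3)·(-2)^n + (1/3)·1^n + (-1)·(-1)^n.
At n = 9: a_9 = -1364.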